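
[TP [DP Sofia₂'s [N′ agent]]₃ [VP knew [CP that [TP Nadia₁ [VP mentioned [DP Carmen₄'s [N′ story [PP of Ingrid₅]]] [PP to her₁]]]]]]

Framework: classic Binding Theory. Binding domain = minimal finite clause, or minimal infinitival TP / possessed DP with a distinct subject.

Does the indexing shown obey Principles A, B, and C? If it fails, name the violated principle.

The two coindexed NPs are *Nadia₁* and *her₁*.
*her₁* is a pronoun. Its binding domain is the embedded TP, whose subject is Nadia₁.
*Nadia₁* c-commands it within that domain and carries the same index.
The pronoun is locally bound → Principle B violation.

Principle B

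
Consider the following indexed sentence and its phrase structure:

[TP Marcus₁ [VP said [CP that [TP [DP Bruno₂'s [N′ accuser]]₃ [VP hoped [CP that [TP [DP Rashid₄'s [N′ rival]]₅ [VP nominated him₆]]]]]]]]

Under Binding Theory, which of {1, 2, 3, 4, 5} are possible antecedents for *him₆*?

{1, 2, 3, 4}

*him* is a pronoun, so Principle B applies: it must be free in its binding domain.
Binding domain of *him₆*: the embedded TP, whose subject is [Rashid₄'s rival]₅.
*Marcus₁* c-commands the pronoun but from outside its binding domain, and is not c-commanded by it → coindexation permitted.
*Bruno₂* and the pronoun do not c-command one another → neither Principle B nor Principle C is at stake; coindexation permitted.
*[Bruno₂'s accuser]₃* c-commands the pronoun but from outside its binding domain, and is not c-commanded by it → coindexation permitted.
*Rashid₄* and the pronoun do not c-command one another → neither Principle B nor Principle C is at stake; coindexation permitted.
*[Rashid₄'s rival]₅* c-commands the pronoun within its binding domain → coindexation would violate Principle B.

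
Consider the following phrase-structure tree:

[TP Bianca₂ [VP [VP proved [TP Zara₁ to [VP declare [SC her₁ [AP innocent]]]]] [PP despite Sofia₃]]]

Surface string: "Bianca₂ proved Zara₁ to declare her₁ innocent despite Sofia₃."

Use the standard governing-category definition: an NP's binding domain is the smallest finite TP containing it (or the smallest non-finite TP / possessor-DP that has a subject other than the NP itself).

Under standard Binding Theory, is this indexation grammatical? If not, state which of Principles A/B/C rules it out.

Principle B

The two coindexed NPs are *Zara₁* and *her₁*.
*her₁* is a pronoun. Its binding domain is the embedded TP, whose subject is Zara₁.
*Zara₁* c-commands it within that domain and carries the same index.
The pronoun is locally bound → Principle B violation.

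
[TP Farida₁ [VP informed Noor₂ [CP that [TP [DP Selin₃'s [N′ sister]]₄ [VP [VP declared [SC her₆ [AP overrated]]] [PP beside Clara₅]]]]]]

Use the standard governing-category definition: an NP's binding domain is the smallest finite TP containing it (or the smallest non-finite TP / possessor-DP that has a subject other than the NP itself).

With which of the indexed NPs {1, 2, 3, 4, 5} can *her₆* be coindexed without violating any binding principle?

*her* is a pronoun, so Principle B applies: it must be free in its binding domain.
Binding domain of *her₆*: the embedded TP, whose subject is [Selin₃'s sister]₄.
*Farida₁* c-commands the pronoun but from outside its binding domain, and is not c-commanded by it → coindexation permitted.
*Noor₂* c-commands the pronoun but from outside its binding domain, and is not c-commanded by it → coindexation permitted.
*Selin₃* and the pronoun do not c-command one another → neither Principle B nor Principle C is at stake; coindexation permitted.
*[Selin₃'s sister]₄* c-commands the pronoun within its binding domain → coindexation would violate Principle B.
*Clara₅* and the pronoun do not c-command one another → neither Principle B nor Principle C is at stake; coindexation permitted.

{1, 2, 3, 5}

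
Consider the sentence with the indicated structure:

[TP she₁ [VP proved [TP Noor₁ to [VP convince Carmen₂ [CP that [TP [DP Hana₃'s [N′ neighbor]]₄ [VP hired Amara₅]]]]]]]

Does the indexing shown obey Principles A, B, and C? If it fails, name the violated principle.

The two coindexed NPs are *she₁* and *Noor₁*.
*Noor₁* is an R-expression. Principle C requires it to be free everywhere.
*she₁* c-commands it and carries the same index.
The R-expression is bound → Principle C violation.

Principle C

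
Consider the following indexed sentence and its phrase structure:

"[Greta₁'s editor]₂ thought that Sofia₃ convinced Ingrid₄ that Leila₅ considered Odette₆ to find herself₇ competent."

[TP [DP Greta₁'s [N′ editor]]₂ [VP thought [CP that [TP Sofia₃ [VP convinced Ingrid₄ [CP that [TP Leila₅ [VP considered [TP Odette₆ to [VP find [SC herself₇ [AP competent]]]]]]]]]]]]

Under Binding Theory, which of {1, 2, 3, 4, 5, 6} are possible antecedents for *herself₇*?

*herself* is an anaphor, so Principle A applies: it must be bound in its binding domain.
Binding domain of *herself₇*: the embedded TP, whose subject is Odette₆.
*Greta₁* does not c-command the anaphor → cannot bind it.
*[Greta₁'s editor]₂* c-commands the anaphor but is outside its binding domain → cannot satisfy Principle A.
*Sofia₃* c-commands the anaphor but is outside its binding domain → cannot satisfy Principle A.
*Ingrid₄* c-commands the anaphor but is outside its binding domain → cannot satisfy Principle A.
*Leila₅* c-commands the anaphor but is outside its binding domain → cannot satisfy Principle A.
*Odette₆* c-commands the anaphor within its binding domain → licit binder.

{6}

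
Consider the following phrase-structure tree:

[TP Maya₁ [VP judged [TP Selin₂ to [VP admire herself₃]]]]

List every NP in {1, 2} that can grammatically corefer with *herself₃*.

*herself* is an anaphor, so Principle A applies: it must be bound in its binding domain.
Binding domain of *herself₃*: the embedded TP, whose subject is Selin₂.
*Maya₁* c-commands the anaphor but is outside its binding domain → cannot satisfy Principle A.
*Selin₂* c-commands the anaphor within its binding domain → licit binder.

{2}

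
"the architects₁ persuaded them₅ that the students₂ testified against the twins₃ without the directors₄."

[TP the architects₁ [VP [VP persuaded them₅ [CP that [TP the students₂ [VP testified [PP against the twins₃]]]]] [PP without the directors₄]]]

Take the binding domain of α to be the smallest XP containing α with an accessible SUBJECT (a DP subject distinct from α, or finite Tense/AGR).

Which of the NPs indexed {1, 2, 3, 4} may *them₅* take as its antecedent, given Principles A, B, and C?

{4}

*them* is a pronoun, so Principle B applies: it must be free in its binding domain.
Binding domain of *them₅*: the matrix TP, whose subject is the architects₁.
*the architects₁* c-commands the pronoun within its binding domain → coindexation would violate Principle B.
*the students₂*: the pronoun c-commands this R-expression → coindexation would violate Principle C on *the students₂*.
*the twins₃*: the pronoun c-commands this R-expression → coindexation would violate Principle C on *the twins₃*.
*the directors₄* and the pronoun do not c-command one another → neither Principle B nor Principle C is at stake; coindexation permitted.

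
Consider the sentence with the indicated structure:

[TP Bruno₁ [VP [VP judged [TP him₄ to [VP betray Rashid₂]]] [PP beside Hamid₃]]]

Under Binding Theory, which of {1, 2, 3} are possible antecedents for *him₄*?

{3}

*him* is a pronoun, so Principle B applies: it must be free in its binding domain.
Binding domain of *him₄*: the matrix TP, whose subject is Bruno₁.
*Bruno₁* c-commands the pronoun within its binding domain → coindexation would violate Principle B.
*Rashid₂*: the pronoun c-commands this R-expression → coindexation would violate Principle C on *Rashid₂*.
*Hamid₃* and the pronoun do not c-command one another → neither Principle B nor Principle C is at stake; coindexation permitted.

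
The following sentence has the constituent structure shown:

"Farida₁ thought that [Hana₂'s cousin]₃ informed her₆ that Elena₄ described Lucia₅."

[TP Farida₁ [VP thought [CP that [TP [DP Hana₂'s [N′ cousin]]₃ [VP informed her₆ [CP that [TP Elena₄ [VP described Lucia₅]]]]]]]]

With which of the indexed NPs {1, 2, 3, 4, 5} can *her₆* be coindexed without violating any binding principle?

{1, 2}

*her* is a pronoun, so Principle B applies: it must be free in its binding domain.
Binding domain of *her₆*: the embedded TP, whose subject is [Hana₂'s cousin]₃.
*Farida₁* c-commands the pronoun but from outside its binding domain, and is not c-commanded by it → coindexation permitted.
*Hana₂* and the pronoun do not c-command one another → neither Principle B nor Principle C is at stake; coindexation permitted.
*[Hana₂'s cousin]₃* c-commands the pronoun within its binding domain → coindexation would violate Principle B.
*Elena₄*: the pronoun c-commands this R-expression → coindexation would violate Principle C on *Elena₄*.
*Lucia₅*: the pronoun c-commands this R-expression → coindexation would violate Principle C on *Lucia₅*.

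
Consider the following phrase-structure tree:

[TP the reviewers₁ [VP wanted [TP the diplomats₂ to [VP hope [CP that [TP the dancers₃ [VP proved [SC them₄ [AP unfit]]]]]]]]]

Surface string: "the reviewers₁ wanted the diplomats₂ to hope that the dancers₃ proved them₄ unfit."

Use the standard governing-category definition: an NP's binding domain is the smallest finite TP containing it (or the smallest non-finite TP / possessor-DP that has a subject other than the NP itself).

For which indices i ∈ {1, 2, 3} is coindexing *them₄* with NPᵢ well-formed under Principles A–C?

*them* is a pronoun, so Principle B applies: it must be free in its binding domain.
Binding domain of *them₄*: the embedded TP, whose subject is the dancers₃.
*the reviewers₁* c-commands the pronoun but from outside its binding domain, and is not c-commanded by it → coindexation permitted.
*the diplomats₂* c-commands the pronoun but from outside its binding domain, and is not c-commanded by it → coindexation permitted.
*the dancers₃* c-commands the pronoun within its binding domain → coindexation would violate Principle B.

{1, 2}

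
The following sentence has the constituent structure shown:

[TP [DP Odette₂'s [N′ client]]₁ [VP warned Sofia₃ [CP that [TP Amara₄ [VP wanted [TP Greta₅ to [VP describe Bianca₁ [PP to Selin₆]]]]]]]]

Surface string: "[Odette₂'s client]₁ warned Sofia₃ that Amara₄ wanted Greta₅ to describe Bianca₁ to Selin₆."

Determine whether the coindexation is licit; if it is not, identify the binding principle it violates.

The two coindexed NPs are *[Odette₂'s client]₁* and *Bianca₁*.
*Bianca₁* is an R-expression. Principle C requires it to be free everywhere.
*[Odette₂'s client]₁* c-commands it and carries the same index.
The R-expression is bound → Principle C violation.

Principle C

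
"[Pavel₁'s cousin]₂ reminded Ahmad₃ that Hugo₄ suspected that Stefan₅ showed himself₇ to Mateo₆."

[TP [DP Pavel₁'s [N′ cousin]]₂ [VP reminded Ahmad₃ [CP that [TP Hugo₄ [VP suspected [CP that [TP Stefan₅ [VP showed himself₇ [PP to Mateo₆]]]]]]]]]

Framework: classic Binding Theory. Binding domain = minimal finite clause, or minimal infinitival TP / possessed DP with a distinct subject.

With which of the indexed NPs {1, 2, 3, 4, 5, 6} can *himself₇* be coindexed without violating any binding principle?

*himself* is an anaphor, so Principle A applies: it must be bound in its binding domain.
Binding domain of *himself₇*: the embedded TP, whose subject is Stefan₅.
*Pavel₁* does not c-command the anaphor → cannot bind it.
*[Pavel₁'s cousin]₂* c-commands the anaphor but is outside its binding domain → cannot satisfy Principle A.
*Ahmad₃* c-commands the anaphor but is outside its binding domain → cannot satisfy Principle A.
*Hugo₄* c-commands the anaphor but is outside its binding domain → cannot satisfy Principle A.
*Stefan₅* c-commands the anaphor within its binding domain → licit binder.
*Mateo₆* does not c-command the anaphor → cannot bind it.

{5}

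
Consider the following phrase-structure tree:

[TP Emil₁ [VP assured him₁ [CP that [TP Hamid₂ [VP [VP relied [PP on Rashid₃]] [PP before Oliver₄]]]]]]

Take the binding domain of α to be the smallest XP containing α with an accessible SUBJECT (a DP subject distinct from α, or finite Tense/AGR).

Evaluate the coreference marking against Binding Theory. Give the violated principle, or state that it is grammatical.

Principle B

The two coindexed NPs are *Emil₁* and *him₁*.
*him₁* is a pronoun. Its binding domain is the matrix TP, whose subject is Emil₁.
*Emil₁* c-commands it within that domain and carries the same index.
The pronoun is locally bound → Principle B violation.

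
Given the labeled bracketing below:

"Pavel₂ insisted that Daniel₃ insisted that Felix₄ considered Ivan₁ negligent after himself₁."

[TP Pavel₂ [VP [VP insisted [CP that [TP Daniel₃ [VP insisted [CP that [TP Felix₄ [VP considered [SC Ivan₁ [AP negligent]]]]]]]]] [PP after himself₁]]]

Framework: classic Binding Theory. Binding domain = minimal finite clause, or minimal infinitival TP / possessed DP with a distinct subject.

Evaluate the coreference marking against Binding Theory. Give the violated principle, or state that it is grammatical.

Principle A

The two coindexed NPs are *Ivan₁* and *himself₁*.
*himself₁* is an anaphor. Principle A requires it to be bound within its binding domain — the matrix TP, whose subject is Pavel₂.
Within that domain it is c-commanded by *Pavel₂*, which does not share its index.
*Ivan₁* does not c-command the anaphor at all.
The anaphor is unbound in its domain → Principle A violation.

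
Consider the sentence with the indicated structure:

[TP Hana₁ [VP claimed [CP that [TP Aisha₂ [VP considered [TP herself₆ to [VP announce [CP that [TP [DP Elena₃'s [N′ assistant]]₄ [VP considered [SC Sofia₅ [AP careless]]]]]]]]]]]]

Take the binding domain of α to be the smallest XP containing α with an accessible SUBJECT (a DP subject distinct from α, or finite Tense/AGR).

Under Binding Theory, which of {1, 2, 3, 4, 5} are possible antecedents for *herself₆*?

{2}

*herself* is an anaphor, so Principle A applies: it must be bound in its binding domain.
Binding domain of *herself₆*: the embedded TP, whose subject is Aisha₂.
*Hana₁* c-commands the anaphor but is outside its binding domain → cannot satisfy Principle A.
*Aisha₂* c-commands the anaphor within its binding domain → licit binder.
*Elena₃* does not c-command the anaphor → cannot bind it.
*[Elena₃'s assistant]₄* does not c-command the anaphor → cannot bind it.
*Sofia₅* does not c-command the anaphor → cannot bind it.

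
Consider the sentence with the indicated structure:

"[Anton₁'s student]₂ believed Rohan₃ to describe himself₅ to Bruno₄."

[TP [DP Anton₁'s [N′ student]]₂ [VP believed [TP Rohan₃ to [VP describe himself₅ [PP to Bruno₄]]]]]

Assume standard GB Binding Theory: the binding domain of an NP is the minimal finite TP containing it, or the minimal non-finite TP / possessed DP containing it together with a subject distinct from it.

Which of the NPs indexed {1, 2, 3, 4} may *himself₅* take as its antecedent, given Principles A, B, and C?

*himself* is an anaphor, so Principle A applies: it must be bound in its binding domain.
Binding domain of *himself₅*: the embedded TP, whose subject is Rohan₃.
*Anton₁* does not c-command the anaphor → cannot bind it.
*[Anton₁'s student]₂* c-commands the anaphor but is outside its binding domain → cannot satisfy Principle A.
*Rohan₃* c-commands the anaphor within its binding domain → licit binder.
*Bruno₄* does not c-command the anaphor → cannot bind it.

{3}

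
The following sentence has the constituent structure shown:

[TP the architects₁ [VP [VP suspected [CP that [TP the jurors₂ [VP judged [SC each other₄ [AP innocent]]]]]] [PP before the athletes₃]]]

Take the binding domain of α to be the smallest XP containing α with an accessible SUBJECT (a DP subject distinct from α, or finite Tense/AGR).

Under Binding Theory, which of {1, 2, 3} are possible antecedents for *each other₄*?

{2}

*each other* is an anaphor, so Principle A applies: it must be bound in its binding domain.
Binding domain of *each other₄*: the embedded TP, whose subject is the jurors₂.
*the architects₁* c-commands the anaphor but is outside its binding domain → cannot satisfy Principle A.
*the jurors₂* c-commands the anaphor within its binding domain → licit binder.
*the athletes₃* does not c-command the anaphor → cannot bind it.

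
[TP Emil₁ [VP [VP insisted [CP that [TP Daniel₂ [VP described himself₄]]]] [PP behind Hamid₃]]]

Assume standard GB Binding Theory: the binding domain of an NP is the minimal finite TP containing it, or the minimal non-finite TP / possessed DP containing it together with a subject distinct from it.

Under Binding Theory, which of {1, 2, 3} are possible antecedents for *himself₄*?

*himself* is an anaphor, so Principle A applies: it must be bound in its binding domain.
Binding domain of *himself₄*: the embedded TP, whose subject is Daniel₂.
*Emil₁* c-commands the anaphor but is outside its binding domain → cannot satisfy Principle A.
*Daniel₂* c-commands the anaphor within its binding domain → licit binder.
*Hamid₃* does not c-command the anaphor → cannot bind it.

{2}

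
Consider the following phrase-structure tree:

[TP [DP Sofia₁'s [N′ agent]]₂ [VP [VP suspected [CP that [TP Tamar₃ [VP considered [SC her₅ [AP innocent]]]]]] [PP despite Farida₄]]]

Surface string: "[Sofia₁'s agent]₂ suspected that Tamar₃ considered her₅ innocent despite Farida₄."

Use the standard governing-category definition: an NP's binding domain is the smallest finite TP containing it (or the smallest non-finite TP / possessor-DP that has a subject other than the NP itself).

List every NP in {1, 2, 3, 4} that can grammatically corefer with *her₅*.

*her* is a pronoun, so Principle B applies: it must be free in its binding domain.
Binding domain of *her₅*: the embedded TP, whose subject is Tamar₃.
*Sofia₁* and the pronoun do not c-command one another → neither Principle B nor Principle C is at stake; coindexation permitted.
*[Sofia₁'s agent]₂* c-commands the pronoun but from outside its binding domain, and is not c-commanded by it → coindexation permitted.
*Tamar₃* c-commands the pronoun within its binding domain → coindexation would violate Principle B.
*Farida₄* and the pronoun do not c-command one another → neither Principle B nor Principle C is at stake; coindexation permitted.

{1, 2, 4}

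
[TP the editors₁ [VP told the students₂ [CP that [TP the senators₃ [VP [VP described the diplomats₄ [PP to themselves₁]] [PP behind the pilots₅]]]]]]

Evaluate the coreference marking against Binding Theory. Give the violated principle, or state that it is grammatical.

Principle A

The two coindexed NPs are *the editors₁* and *themselves₁*.
*themselves₁* is an anaphor. Principle A requires it to be bound within its binding domain — the embedded TP, whose subject is the senators₃.
Within that domain it is c-commanded by *the senators₃*, *the diplomats₄*, none of which share its index.
*the editors₁* does c-command the anaphor, but from outside its binding domain.
The anaphor is unbound in its domain → Principle A violation.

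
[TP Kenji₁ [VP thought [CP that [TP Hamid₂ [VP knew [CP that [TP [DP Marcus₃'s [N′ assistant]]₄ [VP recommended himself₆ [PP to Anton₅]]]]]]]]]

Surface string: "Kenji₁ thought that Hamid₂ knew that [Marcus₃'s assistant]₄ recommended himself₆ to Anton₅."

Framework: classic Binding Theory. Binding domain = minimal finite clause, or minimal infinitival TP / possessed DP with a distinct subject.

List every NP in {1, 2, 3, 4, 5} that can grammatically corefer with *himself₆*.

{4}

*himself* is an anaphor, so Principle A applies: it must be bound in its binding domain.
Binding domain of *himself₆*: the embedded TP, whose subject is [Marcus₃'s assistant]₄.
*Kenji₁* c-commands the anaphor but is outside its binding domain → cannot satisfy Principle A.
*Hamid₂* c-commands the anaphor but is outside its binding domain → cannot satisfy Principle A.
*Marcus₃* does not c-command the anaphor → cannot bind it.
*[Marcus₃'s assistant]₄* c-commands the anaphor within its binding domain → licit binder.
*Anton₅* does not c-command the anaphor → cannot bind it.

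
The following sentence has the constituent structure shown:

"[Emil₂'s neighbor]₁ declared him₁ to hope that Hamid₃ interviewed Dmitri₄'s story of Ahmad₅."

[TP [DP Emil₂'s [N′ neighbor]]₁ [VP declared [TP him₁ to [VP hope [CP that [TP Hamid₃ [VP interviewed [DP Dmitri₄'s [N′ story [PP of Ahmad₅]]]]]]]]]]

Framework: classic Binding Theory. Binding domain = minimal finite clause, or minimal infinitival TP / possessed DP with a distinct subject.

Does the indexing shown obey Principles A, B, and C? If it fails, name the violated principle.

The two coindexed NPs are *[Emil₂'s neighbor]₁* and *him₁*.
*him₁* is a pronoun. Its binding domain is the matrix TP, whose subject is [Emil₂'s neighbor]₁.
*[Emil₂'s neighbor]₁* c-commands it within that domain and carries the same index.
The pronoun is locally bound → Principle B violation.

Principle B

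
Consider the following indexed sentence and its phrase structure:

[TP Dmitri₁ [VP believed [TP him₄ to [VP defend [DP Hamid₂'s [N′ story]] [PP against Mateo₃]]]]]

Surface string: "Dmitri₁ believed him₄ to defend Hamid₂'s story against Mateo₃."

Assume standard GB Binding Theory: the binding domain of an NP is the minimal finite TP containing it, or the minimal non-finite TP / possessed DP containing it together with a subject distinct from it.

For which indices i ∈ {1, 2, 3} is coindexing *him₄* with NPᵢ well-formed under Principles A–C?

none

*him* is a pronoun, so Principle B applies: it must be free in its binding domain.
Binding domain of *him₄*: the matrix TP, whose subject is Dmitri₁.
*Dmitri₁* c-commands the pronoun within its binding domain → coindexation would violate Principle B.
*Hamid₂*: the pronoun c-commands this R-expression → coindexation would violate Principle C on *Hamid₂*.
*Mateo₃*: the pronoun c-commands this R-expression → coindexation would violate Principle C on *Mateo₃*.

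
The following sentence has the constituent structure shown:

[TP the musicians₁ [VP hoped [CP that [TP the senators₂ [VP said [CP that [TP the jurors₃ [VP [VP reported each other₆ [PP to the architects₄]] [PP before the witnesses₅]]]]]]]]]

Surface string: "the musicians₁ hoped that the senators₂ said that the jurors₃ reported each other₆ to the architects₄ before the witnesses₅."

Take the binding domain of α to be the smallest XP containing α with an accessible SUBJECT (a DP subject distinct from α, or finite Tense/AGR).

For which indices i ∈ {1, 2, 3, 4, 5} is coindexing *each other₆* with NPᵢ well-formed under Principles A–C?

*each other* is an anaphor, so Principle A applies: it must be bound in its binding domain.
Binding domain of *each other₆*: the embedded TP, whose subject is the jurors₃.
*the musicians₁* c-commands the anaphor but is outside its binding domain → cannot satisfy Principle A.
*the senators₂* c-commands the anaphor but is outside its binding domain → cannot satisfy Principle A.
*the jurors₃* c-commands the anaphor within its binding domain → licit binder.
*the architects₄* does not c-command the anaphor → cannot bind it.
*the witnesses₅* does not c-command the anaphor → cannot bind it.

{3}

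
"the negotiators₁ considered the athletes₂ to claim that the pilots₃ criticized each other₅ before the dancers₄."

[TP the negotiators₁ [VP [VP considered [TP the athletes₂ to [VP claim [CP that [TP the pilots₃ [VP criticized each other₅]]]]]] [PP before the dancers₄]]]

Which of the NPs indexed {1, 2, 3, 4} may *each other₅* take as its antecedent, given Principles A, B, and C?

{3}

*each other* is an anaphor, so Principle A applies: it must be bound in its binding domain.
Binding domain of *each other₅*: the embedded TP, whose subject is the pilots₃.
*the negotiators₁* c-commands the anaphor but is outside its binding domain → cannot satisfy Principle A.
*the athletes₂* c-commands the anaphor but is outside its binding domain → cannot satisfy Principle A.
*the pilots₃* c-commands the anaphor within its binding domain → licit binder.
*the dancers₄* does not c-command the anaphor → cannot bind it.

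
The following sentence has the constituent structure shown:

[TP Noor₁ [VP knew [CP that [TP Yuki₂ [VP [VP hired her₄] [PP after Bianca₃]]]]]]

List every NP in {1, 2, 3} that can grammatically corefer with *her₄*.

{1, 3}

*her* is a pronoun, so Principle B applies: it must be free in its binding domain.
Binding domain of *her₄*: the embedded TP, whose subject is Yuki₂.
*Noor₁* c-commands the pronoun but from outside its binding domain, and is not c-commanded by it → coindexation permitted.
*Yuki₂* c-commands the pronoun within its binding domain → coindexation would violate Principle B.
*Bianca₃* and the pronoun do not c-command one another → neither Principle B nor Principle C is at stake; coindexation permitted.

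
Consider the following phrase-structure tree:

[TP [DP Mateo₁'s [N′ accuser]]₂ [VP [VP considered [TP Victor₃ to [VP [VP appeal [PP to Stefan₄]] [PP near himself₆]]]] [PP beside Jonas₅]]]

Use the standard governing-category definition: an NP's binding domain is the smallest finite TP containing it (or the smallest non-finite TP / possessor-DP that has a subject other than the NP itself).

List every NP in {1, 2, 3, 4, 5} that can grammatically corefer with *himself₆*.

{3}

*himself* is an anaphor, so Principle A applies: it must be bound in its binding domain.
Binding domain of *himself₆*: the embedded TP, whose subject is Victor₃.
*Mateo₁* does not c-command the anaphor → cannot bind it.
*[Mateo₁'s accuser]₂* c-commands the anaphor but is outside its binding domain → cannot satisfy Principle A.
*Victor₃* c-commands the anaphor within its binding domain → licit binder.
*Stefan₄* does not c-command the anaphor → cannot bind it.
*Jonas₅* does not c-command the anaphor → cannot bind it.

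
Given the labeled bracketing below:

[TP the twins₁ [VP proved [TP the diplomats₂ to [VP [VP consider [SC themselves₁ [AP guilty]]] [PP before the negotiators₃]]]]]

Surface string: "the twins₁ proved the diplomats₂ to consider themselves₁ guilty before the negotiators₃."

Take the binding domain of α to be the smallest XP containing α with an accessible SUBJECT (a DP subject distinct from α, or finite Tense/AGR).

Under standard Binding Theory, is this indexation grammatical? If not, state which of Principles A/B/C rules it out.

Principle A

The two coindexed NPs are *the twins₁* and *themselves₁*.
*themselves₁* is an anaphor. Principle A requires it to be bound within its binding domain — the embedded TP, whose subject is the diplomats₂.
Within that domain it is c-commanded by *the diplomats₂*, which does not share its index.
*the twins₁* does c-command the anaphor, but from outside its binding domain.
The anaphor is unbound in its domain → Principle A violation.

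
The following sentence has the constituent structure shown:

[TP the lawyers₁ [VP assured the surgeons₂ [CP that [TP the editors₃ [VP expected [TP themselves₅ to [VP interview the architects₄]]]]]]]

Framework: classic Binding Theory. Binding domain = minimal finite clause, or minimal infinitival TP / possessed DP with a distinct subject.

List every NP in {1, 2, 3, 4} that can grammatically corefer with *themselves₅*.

*themselves* is an anaphor, so Principle A applies: it must be bound in its binding domain.
Binding domain of *themselves₅*: the embedded TP, whose subject is the editors₃.
*the lawyers₁* c-commands the anaphor but is outside its binding domain → cannot satisfy Principle A.
*the surgeons₂* c-commands the anaphor but is outside its binding domain → cannot satisfy Principle A.
*the editors₃* c-commands the anaphor within its binding domain → licit binder.
*the architects₄* does not c-command the anaphor → cannot bind it.

{3}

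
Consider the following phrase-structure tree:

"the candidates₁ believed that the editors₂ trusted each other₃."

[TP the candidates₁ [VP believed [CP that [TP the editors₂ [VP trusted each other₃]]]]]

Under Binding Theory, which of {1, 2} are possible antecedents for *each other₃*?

*each other* is an anaphor, so Principle A applies: it must be bound in its binding domain.
Binding domain of *each other₃*: the embedded TP, whose subject is the editors₂.
*the candidates₁* c-commands the anaphor but is outside its binding domain → cannot satisfy Principle A.
*the editors₂* c-commands the anaphor within its binding domain → licit binder.

{2}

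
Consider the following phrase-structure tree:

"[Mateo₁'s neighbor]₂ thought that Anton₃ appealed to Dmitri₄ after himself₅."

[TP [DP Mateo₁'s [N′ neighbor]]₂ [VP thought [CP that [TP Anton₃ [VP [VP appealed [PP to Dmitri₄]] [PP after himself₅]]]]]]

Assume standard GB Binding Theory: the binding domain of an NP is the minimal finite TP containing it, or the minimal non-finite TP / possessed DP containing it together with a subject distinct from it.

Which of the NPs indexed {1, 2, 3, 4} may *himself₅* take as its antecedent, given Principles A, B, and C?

*himself* is an anaphor, so Principle A applies: it must be bound in its binding domain.
Binding domain of *himself₅*: the embedded TP, whose subject is Anton₃.
*Mateo₁* does not c-command the anaphor → cannot bind it.
*[Mateo₁'s neighbor]₂* c-commands the anaphor but is outside its binding domain → cannot satisfy Principle A.
*Anton₃* c-commands the anaphor within its binding domain → licit binder.
*Dmitri₄* does not c-command the anaphor → cannot bind it.

{3}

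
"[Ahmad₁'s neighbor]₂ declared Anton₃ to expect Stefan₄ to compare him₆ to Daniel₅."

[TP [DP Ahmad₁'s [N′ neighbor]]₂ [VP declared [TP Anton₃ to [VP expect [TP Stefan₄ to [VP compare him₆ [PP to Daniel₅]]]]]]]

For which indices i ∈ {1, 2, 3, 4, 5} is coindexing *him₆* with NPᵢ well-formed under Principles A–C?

{1, 2, 3}

*him* is a pronoun, so Principle B applies: it must be free in its binding domain.
Binding domain of *him₆*: the embedded TP, whose subject is Stefan₄.
*Ahmad₁* and the pronoun do not c-command one another → neither Principle B nor Principle C is at stake; coindexation permitted.
*[Ahmad₁'s neighbor]₂* c-commands the pronoun but from outside its binding domain, and is not c-commanded by it → coindexation permitted.
*Anton₃* c-commands the pronoun but from outside its binding domain, and is not c-commanded by it → coindexation permitted.
*Stefan₄* c-commands the pronoun within its binding domain → coindexation would violate Principle B.
*Daniel₅*: the pronoun c-commands this R-expression → coindexation would violate Principle C on *Daniel₅*.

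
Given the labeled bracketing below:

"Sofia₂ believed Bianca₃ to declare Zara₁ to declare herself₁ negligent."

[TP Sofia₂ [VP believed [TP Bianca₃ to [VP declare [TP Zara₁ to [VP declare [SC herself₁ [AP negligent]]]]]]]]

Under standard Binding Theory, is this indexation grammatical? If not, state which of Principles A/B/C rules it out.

The two coindexed NPs are *Zara₁* and *herself₁*.
*herself₁* is an anaphor; its binding domain is the embedded TP, whose subject is Zara₁. *Zara₁* c-commands it within that domain and shares its index, so Principle A is satisfied.
*Zara₁* is an R-expression; *herself₁* does not c-command it, and no other NP shares its index, so Principle C is satisfied.
All principles are respected.

grammatical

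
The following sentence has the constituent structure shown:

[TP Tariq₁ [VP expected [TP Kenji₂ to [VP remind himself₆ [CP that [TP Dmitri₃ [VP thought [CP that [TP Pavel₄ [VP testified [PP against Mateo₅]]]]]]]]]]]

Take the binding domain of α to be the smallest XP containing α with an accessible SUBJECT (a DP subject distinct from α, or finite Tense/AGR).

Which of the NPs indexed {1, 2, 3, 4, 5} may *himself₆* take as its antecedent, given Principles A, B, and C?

*himself* is an anaphor, so Principle A applies: it must be bound in its binding domain.
Binding domain of *himself₆*: the embedded TP, whose subject is Kenji₂.
*Tariq₁* c-commands the anaphor but is outside its binding domain → cannot satisfy Principle A.
*Kenji₂* c-commands the anaphor within its binding domain → licit binder.
*Dmitri₃* does not c-command the anaphor → cannot bind it.
*Pavel₄* does not c-command the anaphor → cannot bind it.
*Mateo₅* does not c-command the anaphor → cannot bind it.

{2}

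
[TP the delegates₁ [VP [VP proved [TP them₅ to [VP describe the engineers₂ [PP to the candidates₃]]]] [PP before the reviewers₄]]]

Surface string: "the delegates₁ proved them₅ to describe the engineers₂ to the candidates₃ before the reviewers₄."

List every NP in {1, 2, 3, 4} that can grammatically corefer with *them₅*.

*them* is a pronoun, so Principle B applies: it must be free in its binding domain.
Binding domain of *them₅*: the matrix TP, whose subject is the delegates₁.
*the delegates₁* c-commands the pronoun within its binding domain → coindexation would violate Principle B.
*the engineers₂*: the pronoun c-commands this R-expression → coindexation would violate Principle C on *the engineers₂*.
*the candidates₃*: the pronoun c-commands this R-expression → coindexation would violate Principle C on *the candidates₃*.
*the reviewers₄* and the pronoun do not c-command one another → neither Principle B nor Principle C is at stake; coindexation permitted.

{4}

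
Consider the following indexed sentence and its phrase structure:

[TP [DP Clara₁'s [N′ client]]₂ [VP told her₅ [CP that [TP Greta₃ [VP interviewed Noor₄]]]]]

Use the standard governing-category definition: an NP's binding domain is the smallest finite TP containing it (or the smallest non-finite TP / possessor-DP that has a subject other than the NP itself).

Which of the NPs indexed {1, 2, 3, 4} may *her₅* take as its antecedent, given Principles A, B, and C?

*her* is a pronoun, so Principle B applies: it must be free in its binding domain.
Binding domain of *her₅*: the matrix TP, whose subject is [Clara₁'s client]₂.
*Clara₁* and the pronoun do not c-command one another → neither Principle B nor Principle C is at stake; coindexation permitted.
*[Clara₁'s client]₂* c-commands the pronoun within its binding domain → coindexation would violate Principle B.
*Greta₃*: the pronoun c-commands this R-expression → coindexation would violate Principle C on *Greta₃*.
*Noor₄*: the pronoun c-commands this R-expression → coindexation would violate Principle C on *Noor₄*.

{1}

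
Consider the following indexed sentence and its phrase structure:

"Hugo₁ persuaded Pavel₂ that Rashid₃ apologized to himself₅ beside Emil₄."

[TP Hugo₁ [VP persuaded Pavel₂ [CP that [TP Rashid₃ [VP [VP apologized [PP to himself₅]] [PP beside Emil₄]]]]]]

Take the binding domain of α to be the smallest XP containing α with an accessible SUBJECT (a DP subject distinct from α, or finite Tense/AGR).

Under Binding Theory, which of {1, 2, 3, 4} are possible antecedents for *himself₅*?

{3}

*himself* is an anaphor, so Principle A applies: it must be bound in its binding domain.
Binding domain of *himself₅*: the embedded TP, whose subject is Rashid₃.
*Hugo₁* c-commands the anaphor but is outside its binding domain → cannot satisfy Principle A.
*Pavel₂* c-commands the anaphor but is outside its binding domain → cannot satisfy Principle A.
*Rashid₃* c-commands the anaphor within its binding domain → licit binder.
*Emil₄* does not c-command the anaphor → cannot bind it.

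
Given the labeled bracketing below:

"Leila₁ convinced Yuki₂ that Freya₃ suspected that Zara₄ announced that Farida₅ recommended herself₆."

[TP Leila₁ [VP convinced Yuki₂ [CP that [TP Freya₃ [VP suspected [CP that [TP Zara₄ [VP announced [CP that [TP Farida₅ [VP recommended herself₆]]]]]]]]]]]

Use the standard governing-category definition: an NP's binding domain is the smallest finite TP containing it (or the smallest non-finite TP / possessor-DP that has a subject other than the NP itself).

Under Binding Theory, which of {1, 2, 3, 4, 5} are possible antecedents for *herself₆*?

*herself* is an anaphor, so Principle A applies: it must be bound in its binding domain.
Binding domain of *herself₆*: the embedded TP, whose subject is Farida₅.
*Leila₁* c-commands the anaphor but is outside its binding domain → cannot satisfy Principle A.
*Yuki₂* c-commands the anaphor but is outside its binding domain → cannot satisfy Principle A.
*Freya₃* c-commands the anaphor but is outside its binding domain → cannot satisfy Principle A.
*Zara₄* c-commands the anaphor but is outside its binding domain → cannot satisfy Principle A.
*Farida₅* c-commands the anaphor within its binding domain → licit binder.

{5}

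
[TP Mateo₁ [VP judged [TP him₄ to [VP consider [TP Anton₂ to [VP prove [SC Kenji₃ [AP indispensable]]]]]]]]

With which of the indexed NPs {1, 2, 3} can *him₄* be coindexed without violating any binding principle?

*him* is a pronoun, so Principle B applies: it must be free in its binding domain.
Binding domain of *him₄*: the matrix TP, whose subject is Mateo₁.
*Mateo₁* c-commands the pronoun within its binding domain → coindexation would violate Principle B.
*Anton₂*: the pronoun c-commands this R-expression → coindexation would violate Principle C on *Anton₂*.
*Kenji₃*: the pronoun c-commands this R-expression → coindexation would violate Principle C on *Kenji₃*.

none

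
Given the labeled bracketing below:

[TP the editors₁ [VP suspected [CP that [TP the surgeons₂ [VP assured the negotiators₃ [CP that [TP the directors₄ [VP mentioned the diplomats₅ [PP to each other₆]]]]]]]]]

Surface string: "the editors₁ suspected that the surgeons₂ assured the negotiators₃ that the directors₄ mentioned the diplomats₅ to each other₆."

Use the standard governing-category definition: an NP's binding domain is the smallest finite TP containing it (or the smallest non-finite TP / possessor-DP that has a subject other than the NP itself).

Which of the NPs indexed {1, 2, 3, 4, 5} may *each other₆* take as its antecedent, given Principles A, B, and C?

{4, 5}

*each other* is an anaphor, so Principle A applies: it must be bound in its binding domain.
Binding domain of *each other₆*: the embedded TP, whose subject is the directors₄.
*the editors₁* c-commands the anaphor but is outside its binding domain → cannot satisfy Principle A.
*the surgeons₂* c-commands the anaphor but is outside its binding domain → cannot satisfy Principle A.
*the negotiators₃* c-commands the anaphor but is outside its binding domain → cannot satisfy Principle A.
*the directors₄* c-commands the anaphor within its binding domain → licit binder.
*the diplomats₅* c-commands the anaphor within its binding domain → licit binder.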